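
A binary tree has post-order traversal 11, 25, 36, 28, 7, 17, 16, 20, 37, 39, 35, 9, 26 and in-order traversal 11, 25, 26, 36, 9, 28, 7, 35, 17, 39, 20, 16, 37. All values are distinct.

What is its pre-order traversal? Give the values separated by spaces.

26 25 11 9 36 35 7 28 39 17 37 20 16

The last element of post-order is the root; it splits in-order into left and right subtrees.
Root 26: left subtree has 2 nodes {11, 25}, right has 10 {36, 9, 28, 7, 35, 17, 39, 20, 16, 37}.
  Root 25: left subtree has 1 node {11}, right has 0 { }.
  Root 9: left subtree has 1 node {36}, right has 8 {28, 7, 35, 17, 39, 20, 16, 37}.
    Root 35: left subtree has 2 nodes {28, 7}, right has 5 {17, 39, 20, 16, 37}.
      Root 7: left subtree has 1 node {28}, right has 0 { }.
      Root 39: left subtree has 1 node {17}, right has 3 {20, 16, 37}.
        Root 37: left subtree has 2 nodes {20, 16}, right has 0 { }.
          Root 20: left subtree has 0 nodes { }, right has 1 {16}.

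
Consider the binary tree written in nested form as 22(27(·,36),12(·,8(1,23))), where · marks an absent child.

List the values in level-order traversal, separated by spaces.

22 27 12 36 8 1 23

Level-order visits nodes level by level from the root, left to right within each level.
Level 0: 22
Level 1: 27, 12
Level 2: 36, 8
Level 3: 1, 23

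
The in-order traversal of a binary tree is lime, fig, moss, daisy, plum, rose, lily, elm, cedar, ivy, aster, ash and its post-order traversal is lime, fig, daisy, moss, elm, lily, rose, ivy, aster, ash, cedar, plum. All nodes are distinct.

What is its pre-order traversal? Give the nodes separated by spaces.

plum moss fig lime daisy cedar rose lily elm ash aster ivy

The last element of post-order is the root; it splits in-order into left and right subtrees.
Root plum: left subtree has 4 nodes {lime, fig, moss, daisy}, right has 7 {rose, lily, elm, cedar, ivy, aster, ash}.
  Root moss: left subtree has 2 nodes {lime, fig}, right has 1 {daisy}.
    Root fig: left subtree has 1 node {lime}, right has 0 { }.
  Root cedar: left subtree has 3 nodes {rose, lily, elm}, right has 3 {ivy, aster, ash}.
    Root rose: left subtree has 0 nodes { }, right has 2 {lily, elm}.
      Root lily: left subtree has 0 nodes { }, right has 1 {elm}.
    Root ash: left subtree has 2 nodes {ivy, aster}, right has 0 { }.
      Root aster: left subtree has 1 node {ivy}, right has 0 { }.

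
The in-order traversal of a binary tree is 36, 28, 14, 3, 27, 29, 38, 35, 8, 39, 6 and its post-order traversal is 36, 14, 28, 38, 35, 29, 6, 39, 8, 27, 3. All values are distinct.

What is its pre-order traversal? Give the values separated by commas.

The last element of post-order is the root; it splits in-order into left and right subtrees.
Root 3: left subtree has 3 nodes {36, 28, 14}, right has 7 {27, 29, 38, 35, 8, 39, 6}.
  Root 28: left subtree has 1 node {36}, right has 1 {14}.
  Root 27: left subtree has 0 nodes { }, right has 6 {29, 38, 35, 8, 39, 6}.
    Root 8: left subtree has 3 nodes {29, 38, 35}, right has 2 {39, 6}.
      Root 29: left subtree has 0 nodes { }, right has 2 {38, 35}.
        Root 35: left subtree has 1 node {38}, right has 0 { }.
      Root 39: left subtree has 0 nodes { }, right has 1 {6}.

3, 28, 36, 14, 27, 8, 29, 35, 38, 39, 6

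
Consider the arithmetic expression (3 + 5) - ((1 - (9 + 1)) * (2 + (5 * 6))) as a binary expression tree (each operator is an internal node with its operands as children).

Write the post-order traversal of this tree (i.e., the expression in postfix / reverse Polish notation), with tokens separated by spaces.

3 5 + 1 9 1 + - 2 5 6 * + * -

Post-order on an expression tree gives postfix notation: for each operator, emit left operand, right operand, then the operator.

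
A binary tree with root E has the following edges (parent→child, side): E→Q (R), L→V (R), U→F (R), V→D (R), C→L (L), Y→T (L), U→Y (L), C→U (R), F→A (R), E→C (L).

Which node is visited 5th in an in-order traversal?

In-order visits the left subtree, then the node, then the right subtree.
At E: go left to C.
  At C: go left to L.
    At L: no left child.
    Visit L.
    At L: go right to V.
      At V: no left child.
      Visit V.
      At V: go right to D.
        D is a leaf — visit D.
  Visit C.
  At C: go right to U.
    At U: go left to Y.
      At Y: go left to T.
        T is a leaf — visit T.
      Visit Y.
      At Y: no right child.
    Visit U.
    At U: go right to F.
      At F: no left child.
      Visit F.
      At F: go right to A.
        A is a leaf — visit A.
Visit E.
At E: go right to Q.
  Q is a leaf — visit Q.
Full in-order sequence: L, V, D, C, T, Y, U, F, A, E, Q.

T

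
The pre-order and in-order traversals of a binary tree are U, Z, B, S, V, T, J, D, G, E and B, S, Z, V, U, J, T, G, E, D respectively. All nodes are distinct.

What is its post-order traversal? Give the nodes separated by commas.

S, B, V, Z, J, E, G, D, T, U

The first element of pre-order is the root; it splits in-order into left and right subtrees.
Root U: left subtree has 4 nodes {B, S, Z, V}, right has 5 {J, T, G, E, D}.
  Root Z: left subtree has 2 nodes {B, S}, right has 1 {V}.
    Root B: left subtree has 0 nodes { }, right has 1 {S}.
  Root T: left subtree has 1 node {J}, right has 3 {G, E, D}.
    Root D: left subtree has 2 nodes {G, E}, right has 0 { }.
      Root G: left subtree has 0 nodes { }, right has 1 {E}.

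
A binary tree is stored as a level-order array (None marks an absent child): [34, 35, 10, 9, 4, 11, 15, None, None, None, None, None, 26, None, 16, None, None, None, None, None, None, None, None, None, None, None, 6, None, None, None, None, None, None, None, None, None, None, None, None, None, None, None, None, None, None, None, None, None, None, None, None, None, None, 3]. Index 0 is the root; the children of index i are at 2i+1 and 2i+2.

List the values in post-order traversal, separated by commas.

9, 4, 35, 3, 6, 26, 11, 16, 15, 10, 34

Post-order visits the left subtree, then the right subtree, then the node.
At 34: go left to 35.
  At 35: go left to 9.
    9 is a leaf — visit 9.
  At 35: go right to 4.
    4 is a leaf — visit 4.
  Visit 35.
At 34: go right to 10.
  At 10: go left to 11.
    At 11: no left child.
    At 11: go right to 26.
      At 26: no left child.
      At 26: go right to 6.
        At 6: go left to 3.
          3 is a leaf — visit 3.
        At 6: no right child.
        Visit 6.
      Visit 26.
    Visit 11.
  At 10: go right to 15.
    At 15: no left child.
    At 15: go right to 16.
      16 is a leaf — visit 16.
    Visit 15.
  Visit 10.
Visit 34.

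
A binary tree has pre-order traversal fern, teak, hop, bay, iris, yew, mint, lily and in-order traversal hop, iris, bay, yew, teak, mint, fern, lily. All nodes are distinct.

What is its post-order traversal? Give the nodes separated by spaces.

iris yew bay hop mint teak lily fern

The first element of pre-order is the root; it splits in-order into left and right subtrees.
Root fern: left subtree has 6 nodes {hop, iris, bay, yew, teak, mint}, right has 1 {lily}.
  Root teak: left subtree has 4 nodes {hop, iris, bay, yew}, right has 1 {mint}.
    Root hop: left subtree has 0 nodes { }, right has 3 {iris, bay, yew}.
      Root bay: left subtree has 1 node {iris}, right has 1 {yew}.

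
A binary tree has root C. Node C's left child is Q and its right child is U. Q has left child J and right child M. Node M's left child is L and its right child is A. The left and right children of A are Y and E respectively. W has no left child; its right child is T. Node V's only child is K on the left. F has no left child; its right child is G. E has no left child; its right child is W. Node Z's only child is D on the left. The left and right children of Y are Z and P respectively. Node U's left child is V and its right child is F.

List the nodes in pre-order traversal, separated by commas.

C, Q, J, M, L, A, Y, Z, D, P, E, W, T, U, V, K, F, G

Pre-order visits the node, then its left subtree, then its right subtree.
Visit C.
At C: go left to Q.
  Visit Q.
  At Q: go left to J.
    J is a leaf — visit J.
  At Q: go right to M.
    Visit M.
    At M: go left to L.
      L is a leaf — visit L.
    At M: go right to A.
      Visit A.
      At A: go left to Y.
        Visit Y.
        At Y: go left to Z.
          Visit Z.
          At Z: go left to D.
            D is a leaf — visit D.
          At Z: no right child.
        At Y: go right to P.
          P is a leaf — visit P.
      At A: go right to E.
        Visit E.
        At E: no left child.
        At E: go right to W.
          Visit W.
          At W: no left child.
          At W: go right to T.
            T is a leaf — visit T.
At C: go right to U.
  Visit U.
  At U: go left to V.
    Visit V.
    At V: go left to K.
      K is a leaf — visit K.
    At V: no right child.
  At U: go right to F.
    Visit F.
    At F: no left child.
    At F: go right to G.
      G is a leaf — visit G.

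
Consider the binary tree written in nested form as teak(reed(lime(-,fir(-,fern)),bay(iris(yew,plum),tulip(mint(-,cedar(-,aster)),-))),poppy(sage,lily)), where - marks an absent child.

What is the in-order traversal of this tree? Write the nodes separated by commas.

In-order visits the left subtree, then the node, then the right subtree.
At teak: go left to reed.
  At reed: go left to lime.
    At lime: no left child.
    Visit lime.
    At lime: go right to fir.
      At fir: no left child.
      Visit fir.
      At fir: go right to fern.
        fern is a leaf — visit fern.
  Visit reed.
  At reed: go right to bay.
    At bay: go left to iris.
      At iris: go left to yew.
        yew is a leaf — visit yew.
      Visit iris.
      At iris: go right to plum.
        plum is a leaf — visit plum.
    Visit bay.
    At bay: go right to tulip.
      At tulip: go left to mint.
        At mint: no left child.
        Visit mint.
        At mint: go right to cedar.
          At cedar: no left child.
          Visit cedar.
          At cedar: go right to aster.
            aster is a leaf — visit aster.
      Visit tulip.
      At tulip: no right child.
Visit teak.
At teak: go right to poppy.
  At poppy: go left to sage.
    sage is a leaf — visit sage.
  Visit poppy.
  At poppy: go right to lily.
    lily is a leaf — visit lily.

lime, fir, fern, reed, yew, iris, plum, bay, mint, cedar, aster, tulip, teak, sage, poppy, lily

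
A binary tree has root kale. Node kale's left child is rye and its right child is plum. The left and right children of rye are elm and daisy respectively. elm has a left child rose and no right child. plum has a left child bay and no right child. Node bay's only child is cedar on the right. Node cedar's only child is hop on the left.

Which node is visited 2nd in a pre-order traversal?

Pre-order visits the node, then its left subtree, then its right subtree.
Visit kale.
At kale: go left to rye.
  Visit rye.
  At rye: go left to elm.
    Visit elm.
    At elm: go left to rose.
      rose is a leaf — visit rose.
    At elm: no right child.
  At rye: go right to daisy.
    daisy is a leaf — visit daisy.
At kale: go right to plum.
  Visit plum.
  At plum: go left to bay.
    Visit bay.
    At bay: no left child.
    At bay: go right to cedar.
      Visit cedar.
      At cedar: go left to hop.
        hop is a leaf — visit hop.
      At cedar: no right child.
  At plum: no right child.
Full pre-order sequence: kale, rye, elm, rose, daisy, plum, bay, cedar, hop.

rye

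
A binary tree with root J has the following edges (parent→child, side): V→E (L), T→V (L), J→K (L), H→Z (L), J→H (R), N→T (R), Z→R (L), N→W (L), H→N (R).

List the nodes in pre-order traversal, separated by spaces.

J K H Z R N W T V E

Pre-order visits the node, then its left subtree, then its right subtree.
Visit J.
At J: go left to K.
  K is a leaf — visit K.
At J: go right to H.
  Visit H.
  At H: go left to Z.
    Visit Z.
    At Z: go left to R.
      R is a leaf — visit R.
    At Z: no right child.
  At H: go right to N.
    Visit N.
    At N: go left to W.
      W is a leaf — visit W.
    At N: go right to T.
      Visit T.
      At T: go left to V.
        Visit V.
        At V: go left to E.
          E is a leaf — visit E.
        At V: no right child.
      At T: no right child.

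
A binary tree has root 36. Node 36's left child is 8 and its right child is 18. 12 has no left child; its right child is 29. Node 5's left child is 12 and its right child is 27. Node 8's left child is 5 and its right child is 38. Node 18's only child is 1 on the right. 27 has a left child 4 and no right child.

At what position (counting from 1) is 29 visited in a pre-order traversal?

5

Pre-order visits the node, then its left subtree, then its right subtree.
Visit 36.
At 36: go left to 8.
  Visit 8.
  At 8: go left to 5.
    Visit 5.
    At 5: go left to 12.
      Visit 12.
      At 12: no left child.
      At 12: go right to 29.
        29 is a leaf — visit 29.
    At 5: go right to 27.
      Visit 27.
      At 27: go left to 4.
        4 is a leaf — visit 4.
      At 27: no right child.
  At 8: go right to 38.
    38 is a leaf — visit 38.
At 36: go right to 18.
  Visit 18.
  At 18: no left child.
  At 18: go right to 1.
    1 is a leaf — visit 1.
Full pre-order sequence: 36, 8, 5, 12, 29, 27, 4, 38, 18, 1.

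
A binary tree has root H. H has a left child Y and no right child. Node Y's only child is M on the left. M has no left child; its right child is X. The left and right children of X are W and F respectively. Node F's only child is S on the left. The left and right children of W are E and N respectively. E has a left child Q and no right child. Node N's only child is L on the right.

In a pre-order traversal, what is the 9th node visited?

Pre-order visits the node, then its left subtree, then its right subtree.
Visit H.
At H: go left to Y.
  Visit Y.
  At Y: go left to M.
    Visit M.
    At M: no left child.
    At M: go right to X.
      Visit X.
      At X: go left to W.
        Visit W.
        At W: go left to E.
          Visit E.
          At E: go left to Q.
            Q is a leaf — visit Q.
          At E: no right child.
        At W: go right to N.
          Visit N.
          At N: no left child.
          At N: go right to L.
            L is a leaf — visit L.
      At X: go right to F.
        Visit F.
        At F: go left to S.
          S is a leaf — visit S.
        At F: no right child.
  At Y: no right child.
At H: no right child.
Full pre-order sequence: H, Y, M, X, W, E, Q, N, L, F, S.

L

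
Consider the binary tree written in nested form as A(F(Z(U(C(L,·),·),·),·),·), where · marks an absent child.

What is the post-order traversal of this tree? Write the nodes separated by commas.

Post-order visits the left subtree, then the right subtree, then the node.
At A: go left to F.
  At F: go left to Z.
    At Z: go left to U.
      At U: go left to C.
        At C: go left to L.
          L is a leaf — visit L.
        At C: no right child.
        Visit C.
      At U: no right child.
      Visit U.
    At Z: no right child.
    Visit Z.
  At F: no right child.
  Visit F.
At A: no right child.
Visit A.

L, C, U, Z, F, A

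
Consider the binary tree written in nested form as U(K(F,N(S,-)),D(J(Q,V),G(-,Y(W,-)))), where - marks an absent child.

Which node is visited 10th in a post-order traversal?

Post-order visits the left subtree, then the right subtree, then the node.
At U: go left to K.
  At K: go left to F.
    F is a leaf — visit F.
  At K: go right to N.
    At N: go left to S.
      S is a leaf — visit S.
    At N: no right child.
    Visit N.
  Visit K.
At U: go right to D.
  At D: go left to J.
    At J: go left to Q.
      Q is a leaf — visit Q.
    At J: go right to V.
      V is a leaf — visit V.
    Visit J.
  At D: go right to G.
    At G: no left child.
    At G: go right to Y.
      At Y: go left to W.
        W is a leaf — visit W.
      At Y: no right child.
      Visit Y.
    Visit G.
  Visit D.
Visit U.
Full post-order sequence: F, S, N, K, Q, V, J, W, Y, G, D, U.

G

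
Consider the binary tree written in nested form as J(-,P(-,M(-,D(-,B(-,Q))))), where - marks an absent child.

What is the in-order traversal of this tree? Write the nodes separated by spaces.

J P M D B Q

In-order visits the left subtree, then the node, then the right subtree.
At J: no left child.
Visit J.
At J: go right to P.
  At P: no left child.
  Visit P.
  At P: go right to M.
    At M: no left child.
    Visit M.
    At M: go right to D.
      At D: no left child.
      Visit D.
      At D: go right to B.
        At B: no left child.
        Visit B.
        At B: go right to Q.
          Q is a leaf — visit Q.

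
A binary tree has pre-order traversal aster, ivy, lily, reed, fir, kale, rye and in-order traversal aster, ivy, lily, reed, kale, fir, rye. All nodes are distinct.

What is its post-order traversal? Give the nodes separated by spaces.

The first element of pre-order is the root; it splits in-order into left and right subtrees.
Root aster: left subtree has 0 nodes { }, right has 6 {ivy, lily, reed, kale, fir, rye}.
  Root ivy: left subtree has 0 nodes { }, right has 5 {lily, reed, kale, fir, rye}.
    Root lily: left subtree has 0 nodes { }, right has 4 {reed, kale, fir, rye}.
      Root reed: left subtree has 0 nodes { }, right has 3 {kale, fir, rye}.
        Root fir: left subtree has 1 node {kale}, right has 1 {rye}.

kale rye fir reed lily ivy aster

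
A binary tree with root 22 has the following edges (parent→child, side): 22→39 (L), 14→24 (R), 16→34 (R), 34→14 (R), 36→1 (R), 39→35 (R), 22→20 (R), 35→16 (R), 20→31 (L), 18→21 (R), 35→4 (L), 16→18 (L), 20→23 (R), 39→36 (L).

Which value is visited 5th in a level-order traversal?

Level-order visits nodes level by level from the root, left to right within each level.
Level 0: 22
Level 1: 39, 20
Level 2: 36, 35, 31, 23
Level 3: 1, 4, 16
Level 4: 18, 34
Level 5: 21, 14
Level 6: 24
Full level-order sequence: 22, 39, 20, 36, 35, 31, 23, 1, 4, 16, 18, 34, 21, 14, 24.

35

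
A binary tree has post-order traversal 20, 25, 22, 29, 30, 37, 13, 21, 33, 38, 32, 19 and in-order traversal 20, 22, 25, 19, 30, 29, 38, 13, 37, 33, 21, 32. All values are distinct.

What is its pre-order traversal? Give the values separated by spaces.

The last element of post-order is the root; it splits in-order into left and right subtrees.
Root 19: left subtree has 3 nodes {20, 22, 25}, right has 8 {30, 29, 38, 13, 37, 33, 21, 32}.
  Root 22: left subtree has 1 node {20}, right has 1 {25}.
  Root 32: left subtree has 7 nodes {30, 29, 38, 13, 37, 33, 21}, right has 0 { }.
    Root 38: left subtree has 2 nodes {30, 29}, right has 4 {13, 37, 33, 21}.
      Root 30: left subtree has 0 nodes { }, right has 1 {29}.
      Root 33: left subtree has 2 nodes {13, 37}, right has 1 {21}.
        Root 13: left subtree has 0 nodes { }, right has 1 {37}.

19 22 20 25 32 38 30 29 33 13 37 21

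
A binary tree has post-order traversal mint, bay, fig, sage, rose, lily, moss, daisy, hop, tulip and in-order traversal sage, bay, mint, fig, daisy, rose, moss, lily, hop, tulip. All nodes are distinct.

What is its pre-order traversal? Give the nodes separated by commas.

The last element of post-order is the root; it splits in-order into left and right subtrees.
Root tulip: left subtree has 9 nodes {sage, bay, mint, fig, daisy, rose, moss, lily, hop}, right has 0 { }.
  Root hop: left subtree has 8 nodes {sage, bay, mint, fig, daisy, rose, moss, lily}, right has 0 { }.
    Root daisy: left subtree has 4 nodes {sage, bay, mint, fig}, right has 3 {rose, moss, lily}.
      Root sage: left subtree has 0 nodes { }, right has 3 {bay, mint, fig}.
        Root fig: left subtree has 2 nodes {bay, mint}, right has 0 { }.
          Root bay: left subtree has 0 nodes { }, right has 1 {mint}.
      Root moss: left subtree has 1 node {rose}, right has 1 {lily}.

tulip, hop, daisy, sage, fig, bay, mint, moss, rose, lily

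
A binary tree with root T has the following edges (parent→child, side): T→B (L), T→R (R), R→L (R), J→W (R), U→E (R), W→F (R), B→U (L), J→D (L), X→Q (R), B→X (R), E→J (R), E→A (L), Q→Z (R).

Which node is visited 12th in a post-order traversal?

L

Post-order visits the left subtree, then the right subtree, then the node.
At T: go left to B.
  At B: go left to U.
    At U: no left child.
    At U: go right to E.
      At E: go left to A.
        A is a leaf — visit A.
      At E: go right to J.
        At J: go left to D.
          D is a leaf — visit D.
        At J: go right to W.
          At W: no left child.
          At W: go right to F.
            F is a leaf — visit F.
          Visit W.
        Visit J.
      Visit E.
    Visit U.
  At B: go right to X.
    At X: no left child.
    At X: go right to Q.
      At Q: no left child.
      At Q: go right to Z.
        Z is a leaf — visit Z.
      Visit Q.
    Visit X.
  Visit B.
At T: go right to R.
  At R: no left child.
  At R: go right to L.
    L is a leaf — visit L.
  Visit R.
Visit T.
Full post-order sequence: A, D, F, W, J, E, U, Z, Q, X, B, L, R, T.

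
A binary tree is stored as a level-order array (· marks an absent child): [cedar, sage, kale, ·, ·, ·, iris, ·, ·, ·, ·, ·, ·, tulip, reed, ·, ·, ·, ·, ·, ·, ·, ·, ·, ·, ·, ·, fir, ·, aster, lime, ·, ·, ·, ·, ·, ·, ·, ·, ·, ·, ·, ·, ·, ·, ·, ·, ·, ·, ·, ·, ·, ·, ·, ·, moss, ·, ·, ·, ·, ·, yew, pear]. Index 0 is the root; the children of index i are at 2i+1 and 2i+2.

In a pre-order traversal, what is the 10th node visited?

lime

Pre-order visits the node, then its left subtree, then its right subtree.
Visit cedar.
At cedar: go left to sage.
  sage is a leaf — visit sage.
At cedar: go right to kale.
  Visit kale.
  At kale: no left child.
  At kale: go right to iris.
    Visit iris.
    At iris: go left to tulip.
      Visit tulip.
      At tulip: go left to fir.
        Visit fir.
        At fir: go left to moss.
          moss is a leaf — visit moss.
        At fir: no right child.
      At tulip: no right child.
    At iris: go right to reed.
      Visit reed.
      At reed: go left to aster.
        aster is a leaf — visit aster.
      At reed: go right to lime.
        Visit lime.
        At lime: go left to yew.
          yew is a leaf — visit yew.
        At lime: go right to pear.
          pear is a leaf — visit pear.
Full pre-order sequence: cedar, sage, kale, iris, tulip, fir, moss, reed, aster, lime, yew, pear.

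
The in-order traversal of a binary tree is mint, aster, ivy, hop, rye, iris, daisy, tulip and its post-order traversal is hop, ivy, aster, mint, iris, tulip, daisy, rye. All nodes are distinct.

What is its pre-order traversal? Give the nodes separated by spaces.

The last element of post-order is the root; it splits in-order into left and right subtrees.
Root rye: left subtree has 4 nodes {mint, aster, ivy, hop}, right has 3 {iris, daisy, tulip}.
  Root mint: left subtree has 0 nodes { }, right has 3 {aster, ivy, hop}.
    Root aster: left subtree has 0 nodes { }, right has 2 {ivy, hop}.
      Root ivy: left subtree has 0 nodes { }, right has 1 {hop}.
  Root daisy: left subtree has 1 node {iris}, right has 1 {tulip}.

rye mint aster ivy hop daisy iris tulip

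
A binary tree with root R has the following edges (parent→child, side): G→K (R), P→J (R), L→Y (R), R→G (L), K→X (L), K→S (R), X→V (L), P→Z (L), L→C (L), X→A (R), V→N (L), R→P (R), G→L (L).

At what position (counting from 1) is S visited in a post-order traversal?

8

Post-order visits the left subtree, then the right subtree, then the node.
At R: go left to G.
  At G: go left to L.
    At L: go left to C.
      C is a leaf — visit C.
    At L: go right to Y.
      Y is a leaf — visit Y.
    Visit L.
  At G: go right to K.
    At K: go left to X.
      At X: go left to V.
        At V: go left to N.
          N is a leaf — visit N.
        At V: no right child.
        Visit V.
      At X: go right to A.
        A is a leaf — visit A.
      Visit X.
    At K: go right to S.
      S is a leaf — visit S.
    Visit K.
  Visit G.
At R: go right to P.
  At P: go left to Z.
    Z is a leaf — visit Z.
  At P: go right to J.
    J is a leaf — visit J.
  Visit P.
Visit R.
Full post-order sequence: C, Y, L, N, V, A, X, S, K, G, Z, J, P, R.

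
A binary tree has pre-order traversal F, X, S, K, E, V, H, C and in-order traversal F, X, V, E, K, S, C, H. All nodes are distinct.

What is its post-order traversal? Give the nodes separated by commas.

The first element of pre-order is the root; it splits in-order into left and right subtrees.
Root F: left subtree has 0 nodes { }, right has 7 {X, V, E, K, S, C, H}.
  Root X: left subtree has 0 nodes { }, right has 6 {V, E, K, S, C, H}.
    Root S: left subtree has 3 nodes {V, E, K}, right has 2 {C, H}.
      Root K: left subtree has 2 nodes {V, E}, right has 0 { }.
        Root E: left subtree has 1 node {V}, right has 0 { }.
      Root H: left subtree has 1 node {C}, right has 0 { }.

V, E, K, C, H, S, X, F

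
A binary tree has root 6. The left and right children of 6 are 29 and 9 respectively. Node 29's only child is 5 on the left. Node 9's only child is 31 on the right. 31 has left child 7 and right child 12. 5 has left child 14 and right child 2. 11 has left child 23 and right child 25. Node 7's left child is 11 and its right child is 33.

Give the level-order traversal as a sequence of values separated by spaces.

6 29 9 5 31 14 2 7 12 11 33 23 25

Level-order visits nodes level by level from the root, left to right within each level.
Level 0: 6
Level 1: 29, 9
Level 2: 5, 31
Level 3: 14, 2, 7, 12
Level 4: 11, 33
Level 5: 23, 25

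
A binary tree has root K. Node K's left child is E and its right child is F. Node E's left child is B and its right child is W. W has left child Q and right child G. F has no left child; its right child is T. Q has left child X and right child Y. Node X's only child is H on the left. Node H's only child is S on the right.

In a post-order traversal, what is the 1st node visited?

B

Post-order visits the left subtree, then the right subtree, then the node.
At K: go left to E.
  At E: go left to B.
    B is a leaf — visit B.
  At E: go right to W.
    At W: go left to Q.
      At Q: go left to X.
        At X: go left to H.
          At H: no left child.
          At H: go right to S.
            S is a leaf — visit S.
          Visit H.
        At X: no right child.
        Visit X.
      At Q: go right to Y.
        Y is a leaf — visit Y.
      Visit Q.
    At W: go right to G.
      G is a leaf — visit G.
    Visit W.
  Visit E.
At K: go right to F.
  At F: no left child.
  At F: go right to T.
    T is a leaf — visit T.
  Visit F.
Visit K.
Full post-order sequence: B, S, H, X, Y, Q, G, W, E, T, F, K.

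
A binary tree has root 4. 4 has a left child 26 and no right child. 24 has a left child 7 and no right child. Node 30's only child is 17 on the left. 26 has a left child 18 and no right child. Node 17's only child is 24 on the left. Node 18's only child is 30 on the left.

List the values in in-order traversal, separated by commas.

7, 24, 17, 30, 18, 26, 4

In-order visits the left subtree, then the node, then the right subtree.
At 4: go left to 26.
  At 26: go left to 18.
    At 18: go left to 30.
      At 30: go left to 17.
        At 17: go left to 24.
          At 24: go left to 7.
            7 is a leaf — visit 7.
          Visit 24.
          At 24: no right child.
        Visit 17.
        At 17: no right child.
      Visit 30.
      At 30: no right child.
    Visit 18.
    At 18: no right child.
  Visit 26.
  At 26: no right child.
Visit 4.
At 4: no right child.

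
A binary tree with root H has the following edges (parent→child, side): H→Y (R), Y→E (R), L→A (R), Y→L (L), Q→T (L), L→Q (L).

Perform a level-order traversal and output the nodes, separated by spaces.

H Y L E Q A T

Level-order visits nodes level by level from the root, left to right within each level.
Level 0: H
Level 1: Y
Level 2: L, E
Level 3: Q, A
Level 4: T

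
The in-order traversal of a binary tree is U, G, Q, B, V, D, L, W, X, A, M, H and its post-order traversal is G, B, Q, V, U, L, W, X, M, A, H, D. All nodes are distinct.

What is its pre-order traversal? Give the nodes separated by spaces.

The last element of post-order is the root; it splits in-order into left and right subtrees.
Root D: left subtree has 5 nodes {U, G, Q, B, V}, right has 6 {L, W, X, A, M, H}.
  Root U: left subtree has 0 nodes { }, right has 4 {G, Q, B, V}.
    Root V: left subtree has 3 nodes {G, Q, B}, right has 0 { }.
      Root Q: left subtree has 1 node {G}, right has 1 {B}.
  Root H: left subtree has 5 nodes {L, W, X, A, M}, right has 0 { }.
    Root A: left subtree has 3 nodes {L, W, X}, right has 1 {M}.
      Root X: left subtree has 2 nodes {L, W}, right has 0 { }.
        Root W: left subtree has 1 node {L}, right has 0 { }.

D U V Q G B H A X W L M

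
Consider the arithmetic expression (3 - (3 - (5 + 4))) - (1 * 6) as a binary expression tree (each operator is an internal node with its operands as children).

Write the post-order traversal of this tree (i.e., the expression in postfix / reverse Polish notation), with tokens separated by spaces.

3 3 5 4 + - - 1 6 * -

Post-order on an expression tree gives postfix notation: for each operator, emit left operand, right operand, then the operator.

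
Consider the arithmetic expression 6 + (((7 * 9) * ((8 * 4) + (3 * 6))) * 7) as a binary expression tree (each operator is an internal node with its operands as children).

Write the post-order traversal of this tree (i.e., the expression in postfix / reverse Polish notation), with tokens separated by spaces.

Post-order on an expression tree gives postfix notation: for each operator, emit left operand, right operand, then the operator.

6 7 9 * 8 4 * 3 6 * + * 7 * +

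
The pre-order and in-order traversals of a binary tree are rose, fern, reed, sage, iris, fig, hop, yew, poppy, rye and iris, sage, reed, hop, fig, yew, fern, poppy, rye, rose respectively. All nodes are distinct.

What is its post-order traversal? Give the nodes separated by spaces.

The first element of pre-order is the root; it splits in-order into left and right subtrees.
Root rose: left subtree has 9 nodes {iris, sage, reed, hop, fig, yew, fern, poppy, rye}, right has 0 { }.
  Root fern: left subtree has 6 nodes {iris, sage, reed, hop, fig, yew}, right has 2 {poppy, rye}.
    Root reed: left subtree has 2 nodes {iris, sage}, right has 3 {hop, fig, yew}.
      Root sage: left subtree has 1 node {iris}, right has 0 { }.
      Root fig: left subtree has 1 node {hop}, right has 1 {yew}.
    Root poppy: left subtree has 0 nodes { }, right has 1 {rye}.

iris sage hop yew fig reed rye poppy fern rose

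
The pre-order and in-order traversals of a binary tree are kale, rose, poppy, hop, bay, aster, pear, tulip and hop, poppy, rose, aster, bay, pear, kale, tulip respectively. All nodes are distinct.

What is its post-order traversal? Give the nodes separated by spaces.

The first element of pre-order is the root; it splits in-order into left and right subtrees.
Root kale: left subtree has 6 nodes {hop, poppy, rose, aster, bay, pear}, right has 1 {tulip}.
  Root rose: left subtree has 2 nodes {hop, poppy}, right has 3 {aster, bay, pear}.
    Root poppy: left subtree has 1 node {hop}, right has 0 { }.
    Root bay: left subtree has 1 node {aster}, right has 1 {pear}.

hop poppy aster pear bay rose tulip kale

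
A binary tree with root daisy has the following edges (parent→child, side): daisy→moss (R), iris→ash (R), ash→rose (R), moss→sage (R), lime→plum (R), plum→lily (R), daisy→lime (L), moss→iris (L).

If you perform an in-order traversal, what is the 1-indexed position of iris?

In-order visits the left subtree, then the node, then the right subtree.
At daisy: go left to lime.
  At lime: no left child.
  Visit lime.
  At lime: go right to plum.
    At plum: no left child.
    Visit plum.
    At plum: go right to lily.
      lily is a leaf — visit lily.
Visit daisy.
At daisy: go right to moss.
  At moss: go left to iris.
    At iris: no left child.
    Visit iris.
    At iris: go right to ash.
      At ash: no left child.
      Visit ash.
      At ash: go right to rose.
        rose is a leaf — visit rose.
  Visit moss.
  At moss: go right to sage.
    sage is a leaf — visit sage.
Full in-order sequence: lime, plum, lily, daisy, iris, ash, rose, moss, sage.

5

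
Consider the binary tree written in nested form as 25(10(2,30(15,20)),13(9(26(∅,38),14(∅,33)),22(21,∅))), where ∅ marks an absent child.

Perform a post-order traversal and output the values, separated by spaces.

2 15 20 30 10 38 26 33 14 9 21 22 13 25

Post-order visits the left subtree, then the right subtree, then the node.
At 25: go left to 10.
  At 10: go left to 2.
    2 is a leaf — visit 2.
  At 10: go right to 30.
    At 30: go left to 15.
      15 is a leaf — visit 15.
    At 30: go right to 20.
      20 is a leaf — visit 20.
    Visit 30.
  Visit 10.
At 25: go right to 13.
  At 13: go left to 9.
    At 9: go left to 26.
      At 26: no left child.
      At 26: go right to 38.
        38 is a leaf — visit 38.
      Visit 26.
    At 9: go right to 14.
      At 14: no left child.
      At 14: go right to 33.
        33 is a leaf — visit 33.
      Visit 14.
    Visit 9.
  At 13: go right to 22.
    At 22: go left to 21.
      21 is a leaf — visit 21.
    At 22: no right child.
    Visit 22.
  Visit 13.
Visit 25.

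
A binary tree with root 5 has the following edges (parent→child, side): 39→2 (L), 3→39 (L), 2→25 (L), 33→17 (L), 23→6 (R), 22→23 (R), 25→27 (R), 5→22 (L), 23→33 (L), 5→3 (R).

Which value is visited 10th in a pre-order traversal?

25

Pre-order visits the node, then its left subtree, then its right subtree.
Visit 5.
At 5: go left to 22.
  Visit 22.
  At 22: no left child.
  At 22: go right to 23.
    Visit 23.
    At 23: go left to 33.
      Visit 33.
      At 33: go left to 17.
        17 is a leaf — visit 17.
      At 33: no right child.
    At 23: go right to 6.
      6 is a leaf — visit 6.
At 5: go right to 3.
  Visit 3.
  At 3: go left to 39.
    Visit 39.
    At 39: go left to 2.
      Visit 2.
      At 2: go left to 25.
        Visit 25.
        At 25: no left child.
        At 25: go right to 27.
          27 is a leaf — visit 27.
      At 2: no right child.
    At 39: no right child.
  At 3: no right child.
Full pre-order sequence: 5, 22, 23, 33, 17, 6, 3, 39, 2, 25, 27.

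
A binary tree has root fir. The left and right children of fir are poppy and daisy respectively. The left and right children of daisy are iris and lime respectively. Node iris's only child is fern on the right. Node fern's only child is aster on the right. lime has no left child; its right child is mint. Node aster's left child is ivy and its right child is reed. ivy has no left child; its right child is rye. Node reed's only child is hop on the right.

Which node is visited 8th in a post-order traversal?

Post-order visits the left subtree, then the right subtree, then the node.
At fir: go left to poppy.
  poppy is a leaf — visit poppy.
At fir: go right to daisy.
  At daisy: go left to iris.
    At iris: no left child.
    At iris: go right to fern.
      At fern: no left child.
      At fern: go right to aster.
        At aster: go left to ivy.
          At ivy: no left child.
          At ivy: go right to rye.
            rye is a leaf — visit rye.
          Visit ivy.
        At aster: go right to reed.
          At reed: no left child.
          At reed: go right to hop.
            hop is a leaf — visit hop.
          Visit reed.
        Visit aster.
      Visit fern.
    Visit iris.
  At daisy: go right to lime.
    At lime: no left child.
    At lime: go right to mint.
      mint is a leaf — visit mint.
    Visit lime.
  Visit daisy.
Visit fir.
Full post-order sequence: poppy, rye, ivy, hop, reed, aster, fern, iris, mint, lime, daisy, fir.

iris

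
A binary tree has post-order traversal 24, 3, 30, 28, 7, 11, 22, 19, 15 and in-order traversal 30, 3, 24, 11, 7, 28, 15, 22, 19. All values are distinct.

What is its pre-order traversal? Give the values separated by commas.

15, 11, 30, 3, 24, 7, 28, 19, 22

The last element of post-order is the root; it splits in-order into left and right subtrees.
Root 15: left subtree has 6 nodes {30, 3, 24, 11, 7, 28}, right has 2 {22, 19}.
  Root 11: left subtree has 3 nodes {30, 3, 24}, right has 2 {7, 28}.
    Root 30: left subtree has 0 nodes { }, right has 2 {3, 24}.
      Root 3: left subtree has 0 nodes { }, right has 1 {24}.
    Root 7: left subtree has 0 nodes { }, right has 1 {28}.
  Root 19: left subtree has 1 node {22}, right has 0 { }.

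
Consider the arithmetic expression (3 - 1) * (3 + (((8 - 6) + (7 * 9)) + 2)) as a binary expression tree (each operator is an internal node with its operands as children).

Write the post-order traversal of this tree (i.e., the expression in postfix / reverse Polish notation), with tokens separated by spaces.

Post-order on an expression tree gives postfix notation: for each operator, emit left operand, right operand, then the operator.

3 1 - 3 8 6 - 7 9 * + 2 + + *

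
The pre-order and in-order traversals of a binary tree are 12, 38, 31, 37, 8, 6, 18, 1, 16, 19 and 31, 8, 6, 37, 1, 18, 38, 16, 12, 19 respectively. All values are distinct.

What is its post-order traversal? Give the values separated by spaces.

The first element of pre-order is the root; it splits in-order into left and right subtrees.
Root 12: left subtree has 8 nodes {31, 8, 6, 37, 1, 18, 38, 16}, right has 1 {19}.
  Root 38: left subtree has 6 nodes {31, 8, 6, 37, 1, 18}, right has 1 {16}.
    Root 31: left subtree has 0 nodes { }, right has 5 {8, 6, 37, 1, 18}.
      Root 37: left subtree has 2 nodes {8, 6}, right has 2 {1, 18}.
        Root 8: left subtree has 0 nodes { }, right has 1 {6}.
        Root 18: left subtree has 1 node {1}, right has 0 { }.

6 8 1 18 37 31 16 38 19 12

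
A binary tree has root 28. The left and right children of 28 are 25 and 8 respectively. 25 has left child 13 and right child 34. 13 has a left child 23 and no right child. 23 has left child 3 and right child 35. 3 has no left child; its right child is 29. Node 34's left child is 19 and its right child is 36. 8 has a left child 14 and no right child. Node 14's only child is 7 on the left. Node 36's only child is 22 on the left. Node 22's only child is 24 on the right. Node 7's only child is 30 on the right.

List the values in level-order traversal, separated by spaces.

Level-order visits nodes level by level from the root, left to right within each level.
Level 0: 28
Level 1: 25, 8
Level 2: 13, 34, 14
Level 3: 23, 19, 36, 7
Level 4: 3, 35, 22, 30
Level 5: 29, 24

28 25 8 13 34 14 23 19 36 7 3 35 22 30 29 24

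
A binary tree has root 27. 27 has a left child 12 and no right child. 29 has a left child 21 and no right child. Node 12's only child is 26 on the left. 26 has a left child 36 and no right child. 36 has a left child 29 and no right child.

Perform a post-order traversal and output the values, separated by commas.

Post-order visits the left subtree, then the right subtree, then the node.
At 27: go left to 12.
  At 12: go left to 26.
    At 26: go left to 36.
      At 36: go left to 29.
        At 29: go left to 21.
          21 is a leaf — visit 21.
        At 29: no right child.
        Visit 29.
      At 36: no right child.
      Visit 36.
    At 26: no right child.
    Visit 26.
  At 12: no right child.
  Visit 12.
At 27: no right child.
Visit 27.

21, 29, 36, 26, 12, 27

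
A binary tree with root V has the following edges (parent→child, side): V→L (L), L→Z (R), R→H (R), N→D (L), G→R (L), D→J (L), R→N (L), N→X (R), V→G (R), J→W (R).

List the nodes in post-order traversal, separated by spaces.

Post-order visits the left subtree, then the right subtree, then the node.
At V: go left to L.
  At L: no left child.
  At L: go right to Z.
    Z is a leaf — visit Z.
  Visit L.
At V: go right to G.
  At G: go left to R.
    At R: go left to N.
      At N: go left to D.
        At D: go left to J.
          At J: no left child.
          At J: go right to W.
            W is a leaf — visit W.
          Visit J.
        At D: no right child.
        Visit D.
      At N: go right to X.
        X is a leaf — visit X.
      Visit N.
    At R: go right to H.
      H is a leaf — visit H.
    Visit R.
  At G: no right child.
  Visit G.
Visit V.

Z L W J D X N H R G V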